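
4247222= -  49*(-86678 ) 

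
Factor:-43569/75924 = -2^( - 2)*3^(-1)*19^( - 1)*37^( - 1)*47^1*103^1  =  - 4841/8436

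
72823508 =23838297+48985211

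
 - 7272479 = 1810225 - 9082704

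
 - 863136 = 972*( - 888 )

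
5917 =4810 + 1107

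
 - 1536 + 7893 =6357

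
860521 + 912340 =1772861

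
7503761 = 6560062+943699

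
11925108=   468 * 25481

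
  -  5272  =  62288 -67560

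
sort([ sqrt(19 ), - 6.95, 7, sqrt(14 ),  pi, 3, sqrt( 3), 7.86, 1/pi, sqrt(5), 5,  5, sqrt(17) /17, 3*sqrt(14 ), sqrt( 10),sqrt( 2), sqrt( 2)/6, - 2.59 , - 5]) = [ - 6.95,-5, - 2.59, sqrt(2)/6, sqrt( 17)/17,1/pi, sqrt( 2 ), sqrt( 3),sqrt( 5), 3, pi, sqrt( 10),sqrt(14), sqrt( 19), 5,5, 7 , 7.86, 3 * sqrt( 14)]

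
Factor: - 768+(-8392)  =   - 2^3*5^1 * 229^1 = -9160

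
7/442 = 7/442 =0.02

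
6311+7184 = 13495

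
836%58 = 24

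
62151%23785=14581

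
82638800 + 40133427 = 122772227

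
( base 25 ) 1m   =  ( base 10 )47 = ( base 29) 1i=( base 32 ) 1F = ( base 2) 101111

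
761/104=7  +  33/104 = 7.32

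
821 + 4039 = 4860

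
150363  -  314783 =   -  164420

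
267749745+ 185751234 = 453500979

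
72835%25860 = 21115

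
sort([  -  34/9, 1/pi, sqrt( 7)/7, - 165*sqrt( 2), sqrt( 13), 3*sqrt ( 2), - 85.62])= [ - 165 * sqrt(2), - 85.62, - 34/9, 1/pi, sqrt(7 )/7,sqrt( 13 ),3*sqrt( 2)]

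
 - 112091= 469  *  (-239)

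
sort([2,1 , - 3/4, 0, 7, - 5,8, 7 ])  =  [ - 5 ,  -  3/4,  0, 1, 2, 7,7 , 8] 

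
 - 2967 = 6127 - 9094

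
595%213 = 169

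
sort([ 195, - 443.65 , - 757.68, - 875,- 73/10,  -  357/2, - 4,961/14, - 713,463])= [  -  875 , - 757.68, - 713,-443.65, - 357/2, - 73/10 , - 4,961/14,195, 463]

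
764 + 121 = 885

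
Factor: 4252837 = 83^1 * 51239^1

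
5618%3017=2601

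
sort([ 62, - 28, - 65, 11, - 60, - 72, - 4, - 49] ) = [ - 72, - 65, - 60,-49, - 28, - 4,11 , 62]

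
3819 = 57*67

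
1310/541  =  1310/541 = 2.42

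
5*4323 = 21615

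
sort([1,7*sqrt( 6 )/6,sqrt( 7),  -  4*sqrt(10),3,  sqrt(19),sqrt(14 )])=[  -  4*sqrt( 10),1, sqrt( 7), 7*sqrt ( 6 ) /6,3, sqrt(14 ), sqrt(19)]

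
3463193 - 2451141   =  1012052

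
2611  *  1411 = 3684121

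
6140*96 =589440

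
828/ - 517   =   - 828/517 = - 1.60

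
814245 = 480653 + 333592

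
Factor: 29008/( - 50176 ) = - 37/64 = - 2^(  -  6 )*37^1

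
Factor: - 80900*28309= - 2290198100=- 2^2*5^2*809^1*28309^1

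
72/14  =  5 + 1/7= 5.14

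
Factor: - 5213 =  - 13^1*401^1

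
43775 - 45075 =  - 1300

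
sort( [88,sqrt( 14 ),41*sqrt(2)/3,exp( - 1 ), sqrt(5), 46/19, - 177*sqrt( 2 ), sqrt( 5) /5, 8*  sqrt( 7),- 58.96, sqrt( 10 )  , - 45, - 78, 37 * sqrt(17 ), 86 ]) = [ - 177*sqrt( 2 ), - 78,  -  58.96, - 45,exp( - 1 ), sqrt(5)/5, sqrt( 5 ),  46/19, sqrt( 10),sqrt( 14), 41*sqrt(2 ) /3,  8*sqrt( 7), 86, 88, 37*sqrt (17)]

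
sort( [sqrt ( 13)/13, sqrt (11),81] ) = [ sqrt(13 ) /13,  sqrt(11),81] 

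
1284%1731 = 1284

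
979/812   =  979/812   =  1.21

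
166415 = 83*2005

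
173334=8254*21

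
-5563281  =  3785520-9348801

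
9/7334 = 9/7334= 0.00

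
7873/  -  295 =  - 27 + 92/295 = -  26.69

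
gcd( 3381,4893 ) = 21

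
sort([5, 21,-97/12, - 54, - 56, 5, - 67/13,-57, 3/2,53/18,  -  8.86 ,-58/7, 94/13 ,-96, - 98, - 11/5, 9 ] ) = [ - 98,-96, - 57,-56, - 54, - 8.86, -58/7, - 97/12, -67/13 , - 11/5,3/2,53/18, 5, 5,94/13 , 9, 21]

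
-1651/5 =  - 331 + 4/5 = - 330.20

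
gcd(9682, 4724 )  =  2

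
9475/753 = 12 + 439/753 = 12.58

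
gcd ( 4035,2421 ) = 807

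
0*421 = 0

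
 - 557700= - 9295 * 60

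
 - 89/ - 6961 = 89/6961 = 0.01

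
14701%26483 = 14701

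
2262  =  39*58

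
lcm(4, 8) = 8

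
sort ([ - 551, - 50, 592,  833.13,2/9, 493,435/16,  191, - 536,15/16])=[ - 551, - 536,-50,2/9,  15/16,435/16,191,493,592, 833.13 ]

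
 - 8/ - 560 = 1/70 = 0.01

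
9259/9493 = 9259/9493 = 0.98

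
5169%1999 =1171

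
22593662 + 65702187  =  88295849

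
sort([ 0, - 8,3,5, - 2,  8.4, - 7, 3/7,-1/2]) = [ - 8,-7, - 2,- 1/2, 0,  3/7,3,5,8.4 ] 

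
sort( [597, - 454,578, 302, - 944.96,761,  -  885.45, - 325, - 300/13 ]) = [ - 944.96, - 885.45, - 454, - 325, - 300/13, 302, 578, 597, 761]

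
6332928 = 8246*768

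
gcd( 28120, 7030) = 7030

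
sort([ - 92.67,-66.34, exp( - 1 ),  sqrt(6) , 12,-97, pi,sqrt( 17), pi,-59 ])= [ - 97,  -  92.67, - 66.34, - 59,exp( - 1 ), sqrt( 6), pi, pi , sqrt(17),12 ] 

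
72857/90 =72857/90 = 809.52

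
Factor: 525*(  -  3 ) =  - 3^2 * 5^2*7^1  =  - 1575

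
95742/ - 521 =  - 184+122/521 = - 183.77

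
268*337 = 90316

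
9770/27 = 9770/27 = 361.85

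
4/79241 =4/79241= 0.00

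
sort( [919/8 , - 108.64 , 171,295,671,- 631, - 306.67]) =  [-631, - 306.67,-108.64, 919/8,171, 295, 671 ] 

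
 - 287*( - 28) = 8036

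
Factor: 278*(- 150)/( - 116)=10425/29 = 3^1 * 5^2 * 29^(  -  1)*139^1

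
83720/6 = 13953 + 1/3 = 13953.33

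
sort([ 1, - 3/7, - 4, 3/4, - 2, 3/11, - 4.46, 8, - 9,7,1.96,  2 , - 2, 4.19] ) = [-9, - 4.46  , - 4, - 2, - 2, - 3/7,3/11,3/4,1, 1.96, 2,4.19,7,8 ] 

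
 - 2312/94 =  - 25 + 19/47=- 24.60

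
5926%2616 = 694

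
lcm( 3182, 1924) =82732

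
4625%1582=1461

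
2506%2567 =2506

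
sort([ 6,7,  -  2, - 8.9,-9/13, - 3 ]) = [ - 8.9, - 3,-2,-9/13 , 6,7]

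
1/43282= 1/43282 = 0.00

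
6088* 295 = 1795960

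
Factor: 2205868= 2^2*7^1*78781^1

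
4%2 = 0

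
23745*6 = 142470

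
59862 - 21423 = 38439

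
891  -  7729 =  - 6838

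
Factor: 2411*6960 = 16780560 = 2^4*3^1 * 5^1*29^1*2411^1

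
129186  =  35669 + 93517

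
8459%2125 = 2084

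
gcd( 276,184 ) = 92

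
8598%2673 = 579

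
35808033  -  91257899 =-55449866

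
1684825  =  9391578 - 7706753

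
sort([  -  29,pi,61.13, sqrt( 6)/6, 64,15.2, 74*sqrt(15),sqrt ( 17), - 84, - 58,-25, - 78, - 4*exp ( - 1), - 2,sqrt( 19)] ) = [ - 84, - 78,-58, - 29,-25, - 2 , - 4 * exp( - 1), sqrt( 6)/6,pi,sqrt( 17),sqrt(19), 15.2 , 61.13,64,74*sqrt( 15)]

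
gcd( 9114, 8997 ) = 3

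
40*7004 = 280160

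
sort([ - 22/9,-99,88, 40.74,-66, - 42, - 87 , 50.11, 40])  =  [ - 99,  -  87  , - 66, - 42,-22/9, 40,40.74, 50.11, 88] 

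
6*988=5928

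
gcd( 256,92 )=4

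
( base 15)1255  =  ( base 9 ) 5318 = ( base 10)3905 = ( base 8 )7501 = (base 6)30025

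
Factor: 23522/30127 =2^1*19^1*47^( - 1)  *  619^1*641^(-1 )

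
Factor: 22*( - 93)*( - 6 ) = 2^2 * 3^2*11^1*31^1 =12276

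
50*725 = 36250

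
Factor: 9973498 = 2^1*37^1 *134777^1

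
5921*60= 355260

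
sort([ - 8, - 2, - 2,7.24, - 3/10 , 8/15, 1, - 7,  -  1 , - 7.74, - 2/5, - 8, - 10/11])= [ - 8 , - 8,- 7.74, - 7,  -  2,-2, - 1, - 10/11 , - 2/5, - 3/10 , 8/15,1, 7.24 ] 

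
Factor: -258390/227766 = -3^3*5^1*7^(- 1 )*17^( - 1) = - 135/119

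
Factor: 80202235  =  5^1 * 311^1* 51577^1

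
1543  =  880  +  663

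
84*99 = 8316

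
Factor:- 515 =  - 5^1*103^1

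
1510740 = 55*27468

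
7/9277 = 7/9277= 0.00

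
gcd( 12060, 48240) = 12060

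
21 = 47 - 26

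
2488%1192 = 104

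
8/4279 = 8/4279  =  0.00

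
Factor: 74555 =5^1*13^1*31^1*37^1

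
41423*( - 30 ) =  - 1242690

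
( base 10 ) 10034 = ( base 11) 75a2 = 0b10011100110010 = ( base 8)23462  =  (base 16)2732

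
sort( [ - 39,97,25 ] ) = [ - 39, 25,97]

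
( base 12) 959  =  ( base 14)6D7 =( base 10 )1365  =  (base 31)1D1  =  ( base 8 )2525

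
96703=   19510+77193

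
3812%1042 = 686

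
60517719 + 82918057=143435776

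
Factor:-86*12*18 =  - 18576 = -2^4  *  3^3 *43^1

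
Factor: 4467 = 3^1 * 1489^1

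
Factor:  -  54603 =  - 3^2*6067^1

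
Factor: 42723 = 3^2*47^1*  101^1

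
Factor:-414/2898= -7^(  -  1)=-1/7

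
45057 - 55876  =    -  10819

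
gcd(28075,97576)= 1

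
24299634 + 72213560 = 96513194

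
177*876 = 155052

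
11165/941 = 11+814/941 = 11.87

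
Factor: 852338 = 2^1 * 229^1*1861^1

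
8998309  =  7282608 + 1715701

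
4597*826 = 3797122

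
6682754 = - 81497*(- 82)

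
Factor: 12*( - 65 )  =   - 780=- 2^2*3^1*5^1*13^1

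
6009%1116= 429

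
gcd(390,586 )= 2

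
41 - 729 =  - 688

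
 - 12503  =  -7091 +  - 5412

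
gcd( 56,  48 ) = 8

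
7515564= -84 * ( - 89471 ) 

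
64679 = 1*64679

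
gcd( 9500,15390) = 190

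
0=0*2844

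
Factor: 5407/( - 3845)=- 5^ ( - 1)*769^ ( - 1)*5407^1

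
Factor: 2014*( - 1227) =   -  2471178 = - 2^1*3^1*19^1* 53^1*409^1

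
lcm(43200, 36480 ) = 1641600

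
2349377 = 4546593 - 2197216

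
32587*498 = 16228326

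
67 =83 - 16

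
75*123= 9225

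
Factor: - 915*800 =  - 732000 = - 2^5 *3^1*5^3*61^1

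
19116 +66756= 85872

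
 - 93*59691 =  - 5551263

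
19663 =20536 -873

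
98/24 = 49/12 = 4.08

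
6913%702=595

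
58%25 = 8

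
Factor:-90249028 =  - 2^2 *191^1*118127^1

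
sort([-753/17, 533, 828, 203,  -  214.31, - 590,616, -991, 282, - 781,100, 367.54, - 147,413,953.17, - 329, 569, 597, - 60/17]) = [ - 991, -781 , - 590, - 329, - 214.31, - 147, - 753/17, - 60/17,100,  203,282, 367.54, 413, 533 , 569, 597, 616 , 828,953.17]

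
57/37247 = 57/37247 =0.00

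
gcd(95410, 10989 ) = 1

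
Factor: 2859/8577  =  3^( - 1)=1/3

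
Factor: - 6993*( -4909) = 34328637= 3^3*7^1*37^1*4909^1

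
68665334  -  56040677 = 12624657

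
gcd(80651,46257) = 1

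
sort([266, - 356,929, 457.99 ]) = [  -  356, 266,457.99,929 ]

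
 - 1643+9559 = 7916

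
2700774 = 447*6042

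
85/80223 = 5/4719 = 0.00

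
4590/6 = 765 =765.00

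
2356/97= 24 + 28/97 = 24.29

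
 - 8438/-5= 8438/5 = 1687.60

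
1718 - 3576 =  - 1858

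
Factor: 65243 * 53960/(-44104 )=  - 5^1*19^1*37^( - 1)* 53^1*71^1 * 149^( - 1 )* 1231^1 = - 440064035/5513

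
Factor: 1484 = 2^2 * 7^1*53^1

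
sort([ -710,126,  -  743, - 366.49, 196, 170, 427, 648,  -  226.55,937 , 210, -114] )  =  [ - 743,  -  710 , - 366.49, - 226.55, - 114,126, 170,196, 210,  427, 648,  937 ]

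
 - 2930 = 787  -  3717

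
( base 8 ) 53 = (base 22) 1l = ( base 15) 2D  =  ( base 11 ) 3A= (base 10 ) 43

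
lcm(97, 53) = 5141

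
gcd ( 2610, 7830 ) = 2610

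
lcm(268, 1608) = 1608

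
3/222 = 1/74  =  0.01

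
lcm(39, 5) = 195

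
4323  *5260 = 22738980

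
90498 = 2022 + 88476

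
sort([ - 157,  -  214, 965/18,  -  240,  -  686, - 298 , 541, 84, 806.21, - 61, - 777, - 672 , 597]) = [ - 777, - 686, - 672 ,-298, - 240,-214, - 157, - 61, 965/18,  84 , 541,597,806.21 ] 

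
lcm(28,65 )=1820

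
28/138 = 14/69 = 0.20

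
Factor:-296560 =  - 2^4*5^1*11^1*337^1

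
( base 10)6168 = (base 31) 6cu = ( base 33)5LU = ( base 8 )14030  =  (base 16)1818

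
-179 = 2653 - 2832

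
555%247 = 61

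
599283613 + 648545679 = 1247829292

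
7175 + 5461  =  12636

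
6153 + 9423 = 15576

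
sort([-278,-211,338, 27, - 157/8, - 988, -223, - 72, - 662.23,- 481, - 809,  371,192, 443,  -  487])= [ - 988, - 809, - 662.23,  -  487 , - 481, - 278, - 223, -211, - 72, - 157/8,27, 192,  338,371, 443]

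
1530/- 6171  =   - 1 + 91/121 = - 0.25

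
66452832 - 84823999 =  - 18371167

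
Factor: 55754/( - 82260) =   -  2^(-1 )*3^ (-2)*5^( -1 )*61^1  =  -61/90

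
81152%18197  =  8364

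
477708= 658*726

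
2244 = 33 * 68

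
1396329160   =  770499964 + 625829196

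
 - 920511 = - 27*34093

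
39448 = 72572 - 33124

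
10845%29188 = 10845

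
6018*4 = 24072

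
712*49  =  34888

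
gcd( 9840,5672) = 8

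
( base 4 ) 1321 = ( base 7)232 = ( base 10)121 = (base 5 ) 441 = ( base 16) 79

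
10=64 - 54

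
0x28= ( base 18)24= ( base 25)1F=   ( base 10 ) 40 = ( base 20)20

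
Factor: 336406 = 2^1 * 7^1*24029^1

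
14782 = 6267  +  8515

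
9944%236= 32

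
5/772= 5/772 =0.01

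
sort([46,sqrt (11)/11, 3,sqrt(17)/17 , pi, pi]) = [ sqrt( 17)/17,sqrt(11)/11 , 3,  pi, pi,46] 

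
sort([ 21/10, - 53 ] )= [ - 53, 21/10]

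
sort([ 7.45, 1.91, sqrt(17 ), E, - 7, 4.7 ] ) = [ - 7, 1.91, E,sqrt(17 ), 4.7, 7.45]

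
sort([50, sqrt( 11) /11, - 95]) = [ - 95, sqrt (11) /11, 50 ] 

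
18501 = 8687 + 9814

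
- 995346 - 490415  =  -1485761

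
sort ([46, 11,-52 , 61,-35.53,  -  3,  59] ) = [ - 52, - 35.53, - 3, 11,46,59, 61]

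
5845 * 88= 514360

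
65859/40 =1646 + 19/40 = 1646.47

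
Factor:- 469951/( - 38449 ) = 53^1 * 8867^1*38449^(-1 ) 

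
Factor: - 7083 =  - 3^2*787^1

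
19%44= 19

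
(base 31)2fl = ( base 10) 2408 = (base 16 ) 968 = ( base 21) 59E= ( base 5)34113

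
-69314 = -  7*9902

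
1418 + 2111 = 3529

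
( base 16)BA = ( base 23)82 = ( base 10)186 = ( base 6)510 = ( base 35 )5b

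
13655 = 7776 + 5879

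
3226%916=478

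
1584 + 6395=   7979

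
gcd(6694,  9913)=1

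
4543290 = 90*50481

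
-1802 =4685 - 6487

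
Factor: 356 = 2^2*89^1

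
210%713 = 210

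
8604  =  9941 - 1337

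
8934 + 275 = 9209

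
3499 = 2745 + 754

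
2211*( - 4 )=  - 8844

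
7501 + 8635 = 16136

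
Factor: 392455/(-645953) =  - 56065/92279 = -5^1 * 11^( - 1) * 8389^( - 1) * 11213^1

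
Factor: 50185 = 5^1*10037^1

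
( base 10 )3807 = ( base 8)7337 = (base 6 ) 25343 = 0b111011011111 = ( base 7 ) 14046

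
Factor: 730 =2^1*5^1*73^1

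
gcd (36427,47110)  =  1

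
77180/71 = 77180/71 = 1087.04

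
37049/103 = 37049/103 = 359.70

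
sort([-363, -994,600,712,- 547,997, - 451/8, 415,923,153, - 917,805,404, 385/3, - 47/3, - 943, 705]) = [ - 994, - 943,-917,-547, - 363, - 451/8, - 47/3 , 385/3,153,  404,415,600, 705 , 712,805,923,997 ]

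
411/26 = 15 + 21/26= 15.81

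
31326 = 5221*6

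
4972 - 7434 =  - 2462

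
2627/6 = 437  +  5/6 = 437.83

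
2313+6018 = 8331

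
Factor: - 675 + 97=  - 2^1*17^2  =  - 578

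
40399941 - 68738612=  - 28338671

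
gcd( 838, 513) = 1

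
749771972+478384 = 750250356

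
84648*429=36313992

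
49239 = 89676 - 40437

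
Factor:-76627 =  - 19^1*37^1*109^1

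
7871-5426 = 2445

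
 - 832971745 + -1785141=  - 834756886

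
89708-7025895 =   -  6936187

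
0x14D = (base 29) BE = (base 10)333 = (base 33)A3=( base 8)515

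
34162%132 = 106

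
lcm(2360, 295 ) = 2360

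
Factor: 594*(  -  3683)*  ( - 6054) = 2^2*3^4*11^1*29^1*127^1*1009^1 = 13244347908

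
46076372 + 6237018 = 52313390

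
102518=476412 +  - 373894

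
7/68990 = 7/68990 = 0.00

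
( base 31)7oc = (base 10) 7483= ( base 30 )89D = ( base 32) 79r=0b1110100111011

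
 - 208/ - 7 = 29 + 5/7 = 29.71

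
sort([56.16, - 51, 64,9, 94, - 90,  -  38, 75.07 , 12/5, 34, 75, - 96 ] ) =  [ - 96, - 90, - 51,-38, 12/5, 9,  34, 56.16,  64, 75, 75.07  ,  94 ] 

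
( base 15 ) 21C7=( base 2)1101111111010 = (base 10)7162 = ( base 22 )ehc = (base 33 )6J1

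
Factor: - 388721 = -19^1*41^1*499^1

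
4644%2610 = 2034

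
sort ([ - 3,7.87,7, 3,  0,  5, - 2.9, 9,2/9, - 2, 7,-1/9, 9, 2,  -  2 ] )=[  -  3,  -  2.9, - 2, - 2, - 1/9, 0,2/9,2, 3,5, 7,7, 7.87, 9 , 9]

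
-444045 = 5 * ( - 88809 ) 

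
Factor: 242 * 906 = 219252 = 2^2*3^1*11^2*151^1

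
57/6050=57/6050 = 0.01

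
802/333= 802/333= 2.41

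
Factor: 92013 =3^1*30671^1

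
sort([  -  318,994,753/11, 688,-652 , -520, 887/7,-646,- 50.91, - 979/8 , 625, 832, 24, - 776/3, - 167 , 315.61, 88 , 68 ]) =[ - 652, - 646,  -  520, - 318 , - 776/3, -167, - 979/8, - 50.91,24,68 , 753/11,88,887/7, 315.61, 625, 688,832 , 994]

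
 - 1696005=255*( - 6651 ) 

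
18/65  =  18/65  =  0.28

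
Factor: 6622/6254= 3311/3127  =  7^1*11^1 * 43^1  *  53^ ( - 1 )* 59^( - 1 ) 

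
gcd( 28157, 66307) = 1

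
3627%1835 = 1792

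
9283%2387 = 2122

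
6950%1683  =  218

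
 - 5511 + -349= - 5860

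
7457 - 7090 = 367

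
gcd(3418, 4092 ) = 2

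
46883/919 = 51 + 14/919 = 51.02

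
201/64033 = 201/64033 = 0.00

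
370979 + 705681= 1076660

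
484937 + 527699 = 1012636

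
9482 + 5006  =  14488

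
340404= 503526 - 163122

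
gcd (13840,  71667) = 1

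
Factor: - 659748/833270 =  - 329874/416635 = - 2^1 * 3^1 * 5^( -1)*103^( - 1 )*809^( - 1)* 54979^1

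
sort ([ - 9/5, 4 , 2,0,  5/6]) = [ - 9/5 , 0, 5/6,  2,4 ]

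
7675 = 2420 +5255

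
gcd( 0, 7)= 7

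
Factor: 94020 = 2^2*3^1 *5^1*1567^1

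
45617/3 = 45617/3 = 15205.67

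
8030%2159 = 1553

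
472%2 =0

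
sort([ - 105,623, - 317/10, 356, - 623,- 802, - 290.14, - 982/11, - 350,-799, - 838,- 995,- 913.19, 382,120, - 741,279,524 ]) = [ - 995, - 913.19, - 838, - 802, - 799, - 741, - 623, - 350, - 290.14, - 105, -982/11, - 317/10, 120, 279,356, 382,524,623]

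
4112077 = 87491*47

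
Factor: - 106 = - 2^1*53^1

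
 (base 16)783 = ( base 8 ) 3603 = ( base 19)564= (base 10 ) 1923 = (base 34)1mj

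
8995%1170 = 805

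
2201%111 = 92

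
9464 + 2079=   11543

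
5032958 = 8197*614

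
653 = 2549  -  1896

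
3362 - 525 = 2837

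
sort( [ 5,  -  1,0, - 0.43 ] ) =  [ - 1, - 0.43,0,5] 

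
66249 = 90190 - 23941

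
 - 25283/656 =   -  25283/656= - 38.54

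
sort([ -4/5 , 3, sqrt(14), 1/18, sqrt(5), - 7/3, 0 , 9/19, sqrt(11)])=[ - 7/3, - 4/5,0,1/18, 9/19, sqrt( 5), 3, sqrt( 11 ),sqrt( 14)]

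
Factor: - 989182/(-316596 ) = 494591/158298 = 2^( - 1)*3^( - 1)*7^( - 1)*3769^(-1 )*494591^1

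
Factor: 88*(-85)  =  -7480 = - 2^3 * 5^1*11^1*17^1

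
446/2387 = 446/2387 = 0.19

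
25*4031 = 100775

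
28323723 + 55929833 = 84253556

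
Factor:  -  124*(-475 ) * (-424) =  - 24973600 = - 2^5*5^2 * 19^1*31^1*53^1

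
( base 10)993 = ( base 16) 3E1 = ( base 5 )12433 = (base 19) 2e5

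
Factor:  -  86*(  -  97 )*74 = 2^2*37^1*43^1*97^1=617308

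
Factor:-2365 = -5^1 * 11^1*43^1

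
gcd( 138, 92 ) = 46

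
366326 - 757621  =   - 391295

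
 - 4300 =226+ -4526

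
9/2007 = 1/223 = 0.00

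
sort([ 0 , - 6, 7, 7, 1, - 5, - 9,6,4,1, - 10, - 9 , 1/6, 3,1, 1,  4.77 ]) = [ - 10 , - 9, - 9, - 6, - 5,0,1/6,1, 1,1 , 1, 3, 4, 4.77, 6,7 , 7] 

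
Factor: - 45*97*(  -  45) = 3^4*5^2*97^1 =196425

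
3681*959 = 3530079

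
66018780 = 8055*8196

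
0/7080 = 0= 0.00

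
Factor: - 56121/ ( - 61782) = 2^( - 1)*7^(-1 ) * 13^1*1439^1 *1471^ ( - 1) = 18707/20594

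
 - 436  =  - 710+274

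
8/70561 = 8/70561 = 0.00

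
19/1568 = 19/1568 = 0.01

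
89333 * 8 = 714664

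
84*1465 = 123060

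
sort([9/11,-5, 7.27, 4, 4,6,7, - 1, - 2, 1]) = [-5,-2, - 1,9/11,1,  4,4,6,7, 7.27]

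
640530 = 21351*30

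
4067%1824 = 419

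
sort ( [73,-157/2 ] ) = [ - 157/2,73]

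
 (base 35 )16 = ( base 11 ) 38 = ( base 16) 29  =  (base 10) 41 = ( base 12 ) 35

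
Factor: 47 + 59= 106 =2^1*53^1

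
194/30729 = 194/30729 = 0.01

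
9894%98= 94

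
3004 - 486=2518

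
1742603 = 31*56213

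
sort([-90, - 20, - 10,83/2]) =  [ - 90 , - 20, - 10,83/2]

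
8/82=4/41 = 0.10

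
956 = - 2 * ( - 478)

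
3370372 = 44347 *76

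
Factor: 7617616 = 2^4*476101^1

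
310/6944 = 5/112 = 0.04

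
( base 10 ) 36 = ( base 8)44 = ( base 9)40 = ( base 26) 1A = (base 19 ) 1H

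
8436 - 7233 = 1203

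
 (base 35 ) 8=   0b1000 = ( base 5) 13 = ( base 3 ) 22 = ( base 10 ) 8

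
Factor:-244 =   -  2^2*61^1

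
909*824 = 749016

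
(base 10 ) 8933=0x22E5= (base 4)2023211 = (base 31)995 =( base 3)110020212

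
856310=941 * 910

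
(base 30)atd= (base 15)2DDD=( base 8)23233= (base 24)H3J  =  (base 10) 9883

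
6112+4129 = 10241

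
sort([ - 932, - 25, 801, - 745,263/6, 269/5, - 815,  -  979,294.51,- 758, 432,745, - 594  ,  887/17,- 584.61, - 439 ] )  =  [ - 979,-932, - 815, - 758, - 745, - 594, - 584.61, - 439, - 25,263/6, 887/17,  269/5, 294.51, 432, 745, 801]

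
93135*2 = 186270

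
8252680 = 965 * 8552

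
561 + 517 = 1078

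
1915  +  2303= 4218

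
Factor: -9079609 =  - 7^1 * 11^1*117917^1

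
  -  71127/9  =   - 7903=   -7903.00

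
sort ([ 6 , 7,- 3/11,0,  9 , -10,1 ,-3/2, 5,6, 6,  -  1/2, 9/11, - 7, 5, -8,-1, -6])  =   [-10, - 8, - 7, - 6, - 3/2,-1, - 1/2 , - 3/11 , 0,9/11,  1, 5,5, 6,6,6,7, 9]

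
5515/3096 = 5515/3096 = 1.78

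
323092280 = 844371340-521279060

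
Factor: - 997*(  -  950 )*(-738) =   -  2^2  *  3^2*5^2* 19^1*41^1 * 997^1  =  -698996700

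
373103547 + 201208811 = 574312358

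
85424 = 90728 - 5304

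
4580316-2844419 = 1735897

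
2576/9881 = 2576/9881 = 0.26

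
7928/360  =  991/45 = 22.02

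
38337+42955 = 81292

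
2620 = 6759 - 4139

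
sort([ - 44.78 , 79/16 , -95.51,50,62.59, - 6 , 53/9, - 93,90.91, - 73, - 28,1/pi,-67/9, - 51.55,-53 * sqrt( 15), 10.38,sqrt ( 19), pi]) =[ - 53 * sqrt( 15), - 95.51, - 93, - 73, - 51.55, - 44.78, - 28, - 67/9, - 6, 1/pi,pi,sqrt ( 19), 79/16,53/9,10.38 , 50,62.59, 90.91]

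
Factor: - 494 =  - 2^1*13^1 * 19^1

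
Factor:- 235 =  - 5^1*47^1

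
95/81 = 1 + 14/81 = 1.17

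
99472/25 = 99472/25 = 3978.88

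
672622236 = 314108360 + 358513876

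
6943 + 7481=14424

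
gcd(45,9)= 9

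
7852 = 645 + 7207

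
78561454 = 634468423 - 555906969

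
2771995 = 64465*43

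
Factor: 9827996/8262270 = 2^1 * 3^( - 3 )*5^( - 1) * 71^ ( - 1) * 431^( -1)*2456999^1 = 4913998/4131135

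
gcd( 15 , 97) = 1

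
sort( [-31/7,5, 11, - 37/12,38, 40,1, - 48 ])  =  [  -  48, - 31/7,-37/12,1, 5,11 , 38,40]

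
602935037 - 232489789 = 370445248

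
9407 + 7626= 17033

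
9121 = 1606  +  7515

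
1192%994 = 198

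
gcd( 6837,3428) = 1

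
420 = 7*60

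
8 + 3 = 11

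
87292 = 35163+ 52129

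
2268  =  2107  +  161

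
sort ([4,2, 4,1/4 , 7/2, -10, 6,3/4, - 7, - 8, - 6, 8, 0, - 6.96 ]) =[  -  10, - 8, - 7,-6.96, - 6 , 0,1/4,3/4,2,7/2, 4, 4,  6 , 8]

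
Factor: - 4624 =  -2^4*17^2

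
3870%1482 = 906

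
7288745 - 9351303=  - 2062558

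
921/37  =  24 + 33/37 = 24.89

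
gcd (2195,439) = 439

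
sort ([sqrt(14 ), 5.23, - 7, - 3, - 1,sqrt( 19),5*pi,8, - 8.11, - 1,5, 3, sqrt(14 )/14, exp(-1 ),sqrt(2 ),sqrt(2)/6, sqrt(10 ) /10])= [ - 8.11, - 7, - 3, - 1, - 1,sqrt(2 )/6,sqrt(14)/14,sqrt( 10 )/10,exp( - 1 ),sqrt(2 ) , 3,sqrt( 14 ),sqrt(19), 5, 5.23, 8, 5*pi ] 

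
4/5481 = 4/5481 = 0.00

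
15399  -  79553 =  - 64154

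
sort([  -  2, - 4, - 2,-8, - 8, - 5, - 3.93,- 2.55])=[-8, - 8, - 5, - 4, - 3.93,- 2.55, - 2, -2]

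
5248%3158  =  2090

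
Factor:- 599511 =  - 3^1*11^1 * 37^1*491^1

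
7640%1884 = 104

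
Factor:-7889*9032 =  - 2^3*7^3*23^1*1129^1 =-  71253448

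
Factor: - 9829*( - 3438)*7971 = 269356845042   =  2^1*3^3 * 191^1 * 2657^1 * 9829^1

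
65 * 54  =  3510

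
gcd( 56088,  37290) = 6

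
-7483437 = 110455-7593892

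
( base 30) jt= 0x257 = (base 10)599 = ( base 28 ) lb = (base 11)4A5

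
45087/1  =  45087 = 45087.00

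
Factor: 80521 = 7^1*11503^1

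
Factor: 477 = 3^2*53^1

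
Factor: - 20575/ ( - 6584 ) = 25/8 =2^( - 3)*5^2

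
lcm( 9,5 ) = 45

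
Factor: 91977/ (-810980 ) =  - 93/820=-  2^( -2) * 3^1* 5^ (-1) * 31^1*41^( - 1)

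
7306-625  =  6681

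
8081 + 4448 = 12529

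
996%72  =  60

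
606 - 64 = 542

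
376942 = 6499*58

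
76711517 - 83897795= - 7186278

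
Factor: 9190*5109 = 2^1*3^1*5^1*13^1*131^1*919^1 = 46951710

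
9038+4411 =13449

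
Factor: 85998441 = 3^1 * 28666147^1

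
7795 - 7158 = 637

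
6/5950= 3/2975 = 0.00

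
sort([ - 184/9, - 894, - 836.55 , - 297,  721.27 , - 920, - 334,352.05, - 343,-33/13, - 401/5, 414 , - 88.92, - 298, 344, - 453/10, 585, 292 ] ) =[ - 920, - 894 , - 836.55, - 343 , - 334, -298, - 297,-88.92,  -  401/5, - 453/10, - 184/9 , - 33/13,292, 344,352.05, 414 , 585,721.27 ] 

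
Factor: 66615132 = 2^2*3^1*109^1*50929^1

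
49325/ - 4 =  - 12332 + 3/4 = - 12331.25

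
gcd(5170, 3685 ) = 55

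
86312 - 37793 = 48519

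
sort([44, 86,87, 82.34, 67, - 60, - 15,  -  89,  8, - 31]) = [ - 89, - 60, - 31, - 15, 8,44,67,82.34, 86, 87] 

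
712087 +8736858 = 9448945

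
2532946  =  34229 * 74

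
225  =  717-492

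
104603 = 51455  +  53148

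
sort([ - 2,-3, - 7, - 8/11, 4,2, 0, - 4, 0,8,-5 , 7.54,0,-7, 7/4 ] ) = [ - 7,-7, - 5, - 4, - 3, - 2, - 8/11, 0,  0, 0,7/4, 2, 4,7.54, 8 ]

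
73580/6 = 36790/3 = 12263.33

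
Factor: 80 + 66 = 2^1*73^1 = 146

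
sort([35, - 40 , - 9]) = [ - 40, - 9,35 ]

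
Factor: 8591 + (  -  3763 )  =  2^2*17^1 * 71^1  =  4828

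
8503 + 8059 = 16562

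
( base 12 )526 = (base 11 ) 622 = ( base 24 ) 176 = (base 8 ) 1356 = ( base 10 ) 750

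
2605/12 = 2605/12 = 217.08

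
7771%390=361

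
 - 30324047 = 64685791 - 95009838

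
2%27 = 2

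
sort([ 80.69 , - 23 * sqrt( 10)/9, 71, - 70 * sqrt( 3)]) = [ - 70 * sqrt ( 3), - 23*sqrt( 10 )/9,71,80.69]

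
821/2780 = 821/2780 = 0.30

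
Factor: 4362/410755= 2^1 * 3^1 * 5^( - 1 )*113^( - 1 ) = 6/565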